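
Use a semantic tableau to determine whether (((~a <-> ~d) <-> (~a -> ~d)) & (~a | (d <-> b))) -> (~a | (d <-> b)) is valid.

Valid

Assume the negation and expand:
Initial set: {F ((((~a <-> ~d) <-> (~a -> ~d)) & (~a | (d <-> b))) -> (~a | (d <-> b)))}.
F ((((~a <-> ~d) <-> (~a -> ~d)) & (~a | (d <-> b))) -> (~a | (d <-> b))): α-rule — add T (((~a <-> ~d) <-> (~a -> ~d)) & (~a | (d <-> b))), F (~a | (d <-> b)).
T (((~a <-> ~d) <-> (~a -> ~d)) & (~a | (d <-> b))): α-rule — add T ((~a <-> ~d) <-> (~a -> ~d)), T (~a | (d <-> b)).
F (~a | (d <-> b)): α-rule — add F ~a, F (d <-> b).
T ((~a <-> ~d) <-> (~a -> ~d)): β-rule — branch into T (~a <-> ~d), T (~a -> ~d)  //  F (~a <-> ~d), F (~a -> ~d).
  branch 1 (add T (~a <-> ~d), T (~a -> ~d)):
    T (~a | (d <-> b)): β-rule — branch into T ~a  //  T (d <-> b).
      branch 1.1 (add T ~a):
        × closes — contains both a and ~a.
      branch 1.2 (add T (d <-> b)):
        F (d <-> b): β-rule — branch into T d, F b  //  F d, T b.
          branch 1.2.1 (add T d, F b):
            T (~a <-> ~d): β-rule — branch into T ~a, T ~d  //  F ~a, F ~d.
              branch 1.2.1.1 (add T ~a, T ~d):
                × closes — contains both a and ~a.
              branch 1.2.1.2 (add F ~a, F ~d):
                T (~a -> ~d): β-rule — branch into F ~a  //  T ~d.
                  branch 1.2.1.2.1 (add F ~a):
                    T (d <-> b): β-rule — branch into T d, T b  //  F d, F b.
                      branch 1.2.1.2.1.1 (add T d, T b):
                        × closes — contains both b and ~b.
                      branch 1.2.1.2.1.2 (add F d, F b):
                        × closes — contains both d and ~d.
                  branch 1.2.1.2.2 (add T ~d):
                    × closes — contains both d and ~d.
          branch 1.2.2 (add F d, T b):
            T (~a <-> ~d): β-rule — branch into T ~a, T ~d  //  F ~a, F ~d.
              branch 1.2.2.1 (add T ~a, T ~d):
                × closes — contains both a and ~a.
              branch 1.2.2.2 (add F ~a, F ~d):
                × closes — contains both d and ~d.
  branch 2 (add F (~a <-> ~d), F (~a -> ~d)):
    F (~a -> ~d): α-rule — add T ~a, F ~d.
    × closes — contains both a and ~a.
All 8 branches close.
Every branch closed, so the negation is unsatisfiable and the formula is valid.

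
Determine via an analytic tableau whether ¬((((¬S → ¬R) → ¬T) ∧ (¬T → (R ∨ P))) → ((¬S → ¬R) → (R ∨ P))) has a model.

Initial set: {¬((((¬S → ¬R) → ¬T) ∧ (¬T → (R ∨ P))) → ((¬S → ¬R) → (R ∨ P)))}.
¬((((¬S → ¬R) → ¬T) ∧ (¬T → (R ∨ P))) → ((¬S → ¬R) → (R ∨ P))): α-rule — add (((¬S → ¬R) → ¬T) ∧ (¬T → (R ∨ P))), ¬((¬S → ¬R) → (R ∨ P)).
(((¬S → ¬R) → ¬T) ∧ (¬T → (R ∨ P))): α-rule — add ((¬S → ¬R) → ¬T), (¬T → (R ∨ P)).
¬((¬S → ¬R) → (R ∨ P)): α-rule — add (¬S → ¬R), ¬(R ∨ P).
¬(R ∨ P): α-rule — add ¬R, ¬P.
((¬S → ¬R) → ¬T): β-rule — branch into ¬(¬S → ¬R)  //  ¬T.
  branch 1 (add ¬(¬S → ¬R)):
    ¬(¬S → ¬R): α-rule — add ¬S, ¬¬R.
    × closes — contains both R and ¬R.
  branch 2 (add ¬T):
    (¬T → (R ∨ P)): β-rule — branch into ¬¬T  //  (R ∨ P).
      branch 2.1 (add ¬¬T):
        × closes — contains both T and ¬T.
      branch 2.2 (add (R ∨ P)):
        (¬S → ¬R): β-rule — branch into ¬¬S  //  ¬R.
          branch 2.2.1 (add ¬¬S):
            (R ∨ P): β-rule — branch into R  //  P.
              branch 2.2.1.1 (add R):
                × closes — contains both R and ¬R.
              branch 2.2.1.2 (add P):
                × closes — contains both P and ¬P.
          branch 2.2.2 (add ¬R):
            (R ∨ P): β-rule — branch into R  //  P.
              branch 2.2.2.1 (add R):
                × closes — contains both R and ¬R.
              branch 2.2.2.2 (add P):
                × closes — contains both P and ¬P.
All 6 branches close.
Every branch closed; the formula is unsatisfiable.

Unsatisfiable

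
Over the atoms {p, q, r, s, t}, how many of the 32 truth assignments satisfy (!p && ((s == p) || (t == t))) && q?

Initial set: {T ((!p && ((s == p) || (t == t))) && q)}.
T ((!p && ((s == p) || (t == t))) && q): α-rule — add T (!p && ((s == p) || (t == t))), T q.
T (!p && ((s == p) || (t == t))): α-rule — add T !p, T ((s == p) || (t == t)).
T ((s == p) || (t == t)): β-rule — branch into T (s == p)  //  T (t == t).
  branch 1 (add T (s == p)):
    T (s == p): β-rule — branch into T s, T p  //  F s, F p.
      branch 1.1 (add T s, T p):
        × closes — contains both p and !p.
      branch 1.2 (add F s, F p):
        ○ open, literals {p=F, q=T, s=F}.
  branch 2 (add T (t == t)):
    T (t == t): β-rule — branch into T t, T t  //  F t, F t.
      branch 2.1 (add T t, T t):
        ○ open, literals {p=F, q=T, t=T}.
      branch 2.2 (add F t, F t):
        ○ open, literals {p=F, q=T, t=F}.
1 branch closed, 3 open.
Each open branch fixes some atoms; the unmentioned ones are free. Counting distinct full assignments: branch {p=F, q=T, s=F} (r, t) contributes 4 new; branch {p=F, q=T, t=T} (r, s) contributes 2 new; branch {p=F, q=T, t=F} (r, s) contributes 2 new. Total: 8.

8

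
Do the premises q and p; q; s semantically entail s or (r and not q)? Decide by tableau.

Initial set: {(q and p); q; s; not (s or (r and not q))}.
(q and p): α-rule — add q, p.
not (s or (r and not q)): α-rule — add not s, not (r and not q).
× closes — contains both s and not s.
All 1 branch closes.
Every branch closed, so the premises entail the conclusion.

Yes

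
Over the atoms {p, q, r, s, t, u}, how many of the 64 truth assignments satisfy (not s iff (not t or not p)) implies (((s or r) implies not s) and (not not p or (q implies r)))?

Initial set: {((not s iff (not t or not p)) implies (((s or r) implies not s) and (not not p or (q implies r))))}.
((not s iff (not t or not p)) implies (((s or r) implies not s) and (not not p or (q implies r)))): β-rule — branch into not (not s iff (not t or not p))  //  (((s or r) implies not s) and (not not p or (q implies r))).
  branch 1 (add not (not s iff (not t or not p))):
    not (not s iff (not t or not p)): β-rule — branch into not s, not (not t or not p)  //  not not s, (not t or not p).
      branch 1.1 (add not s, not (not t or not p)):
        not (not t or not p): α-rule — add not not t, not not p.
        ○ open, literals {p=1, s=0, t=1}.
      branch 1.2 (add not not s, (not t or not p)):
        (not t or not p): β-rule — branch into not t  //  not p.
          branch 1.2.1 (add not t):
            ○ open, literals {s=1, t=0}.
          branch 1.2.2 (add not p):
            ○ open, literals {p=0, s=1}.
  branch 2 (add (((s or r) implies not s) and (not not p or (q implies r)))):
    (((s or r) implies not s) and (not not p or (q implies r))): α-rule — add ((s or r) implies not s), (not not p or (q implies r)).
    ((s or r) implies not s): β-rule — branch into not (s or r)  //  not s.
      branch 2.1 (add not (s or r)):
        not (s or r): α-rule — add not s, not r.
        (not not p or (q implies r)): β-rule — branch into not not p  //  (q implies r).
          branch 2.1.1 (add not not p):
            not not p: drop double negation, giving p.
            ○ open, literals {p=1, r=0, s=0}.
          branch 2.1.2 (add (q implies r)):
            (q implies r): β-rule — branch into not q  //  r.
              branch 2.1.2.1 (add not q):
                ○ open, literals {q=0, r=0, s=0}.
              branch 2.1.2.2 (add r):
                × closes — contains both r and not r.
      branch 2.2 (add not s):
        (not not p or (q implies r)): β-rule — branch into not not p  //  (q implies r).
          branch 2.2.1 (add not not p):
            not not p: drop double negation, giving p.
            ○ open, literals {p=1, s=0}.
          branch 2.2.2 (add (q implies r)):
            (q implies r): β-rule — branch into not q  //  r.
              branch 2.2.2.1 (add not q):
                ○ open, literals {q=0, s=0}.
              branch 2.2.2.2 (add r):
                ○ open, literals {r=1, s=0}.
1 branch closed, 8 open.
Each open branch fixes some atoms; the unmentioned ones are free. Counting distinct full assignments: branch {p=1, s=0, t=1} (q, r, u) contributes 8 new; branch {s=1, t=0} (p, q, r, u) contributes 16 new; branch {p=0, s=1} (q, r, t, u) contributes 8 new; branch {p=1, r=0, s=0} (q, t, u) contributes 4 new; branch {q=0, r=0, s=0} (p, t, u) contributes 4 new; branch {p=1, s=0} (q, r, t, u) contributes 4 new; branch {q=0, s=0} (p, r, t, u) contributes 4 new; branch {r=1, s=0} (p, q, t, u) contributes 4 new. Total: 52.

52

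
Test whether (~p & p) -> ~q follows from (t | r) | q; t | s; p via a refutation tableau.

Yes

Initial set: {((t | r) | q); (t | s); p; ~((~p & p) -> ~q)}.
~((~p & p) -> ~q): α-rule — add (~p & p), ~~q.
(~p & p): α-rule — add ~p, p.
× closes — contains both p and ~p.
All 1 branch closes.
Every branch closed, so the premises entail the conclusion.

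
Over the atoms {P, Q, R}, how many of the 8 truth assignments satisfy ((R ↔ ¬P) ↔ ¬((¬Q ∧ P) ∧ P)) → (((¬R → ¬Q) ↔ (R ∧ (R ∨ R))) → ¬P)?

Initial set: {(((R ↔ ¬P) ↔ ¬((¬Q ∧ P) ∧ P)) → (((¬R → ¬Q) ↔ (R ∧ (R ∨ R))) → ¬P))}.
(((R ↔ ¬P) ↔ ¬((¬Q ∧ P) ∧ P)) → (((¬R → ¬Q) ↔ (R ∧ (R ∨ R))) → ¬P)): β-rule — branch into ¬((R ↔ ¬P) ↔ ¬((¬Q ∧ P) ∧ P))  //  (((¬R → ¬Q) ↔ (R ∧ (R ∨ R))) → ¬P).
  branch 1 (add ¬((R ↔ ¬P) ↔ ¬((¬Q ∧ P) ∧ P))):
    ¬((R ↔ ¬P) ↔ ¬((¬Q ∧ P) ∧ P)): β-rule — branch into (R ↔ ¬P), ¬¬((¬Q ∧ P) ∧ P)  //  ¬(R ↔ ¬P), ¬((¬Q ∧ P) ∧ P).
      branch 1.1 (add (R ↔ ¬P), ¬¬((¬Q ∧ P) ∧ P)):
        ¬¬((¬Q ∧ P) ∧ P): α-rule — add (¬Q ∧ P), P.
        (¬Q ∧ P): α-rule — add ¬Q, P.
        (R ↔ ¬P): β-rule — branch into R, ¬P  //  ¬R, ¬¬P.
          branch 1.1.1 (add R, ¬P):
            × closes — contains both P and ¬P.
          branch 1.1.2 (add ¬R, ¬¬P):
            ○ open, literals {P=1, Q=0, R=0}.
      branch 1.2 (add ¬(R ↔ ¬P), ¬((¬Q ∧ P) ∧ P)):
        ¬(R ↔ ¬P): β-rule — branch into R, ¬¬P  //  ¬R, ¬P.
          branch 1.2.1 (add R, ¬¬P):
            ¬((¬Q ∧ P) ∧ P): β-rule — branch into ¬(¬Q ∧ P)  //  ¬P.
              branch 1.2.1.1 (add ¬(¬Q ∧ P)):
                ¬(¬Q ∧ P): β-rule — branch into ¬¬Q  //  ¬P.
                  branch 1.2.1.1.1 (add ¬¬Q):
                    ○ open, literals {P=1, Q=1, R=1}.
                  branch 1.2.1.1.2 (add ¬P):
                    × closes — contains both P and ¬P.
              branch 1.2.1.2 (add ¬P):
                × closes — contains both P and ¬P.
          branch 1.2.2 (add ¬R, ¬P):
            ¬((¬Q ∧ P) ∧ P): β-rule — branch into ¬(¬Q ∧ P)  //  ¬P.
              branch 1.2.2.1 (add ¬(¬Q ∧ P)):
                ¬(¬Q ∧ P): β-rule — branch into ¬¬Q  //  ¬P.
                  branch 1.2.2.1.1 (add ¬¬Q):
                    ○ open, literals {P=0, Q=1, R=0}.
                  branch 1.2.2.1.2 (add ¬P):
                    ○ open, literals {P=0, R=0}.
              branch 1.2.2.2 (add ¬P):
                ○ open, literals {P=0, R=0}.
  branch 2 (add (((¬R → ¬Q) ↔ (R ∧ (R ∨ R))) → ¬P)):
    (((¬R → ¬Q) ↔ (R ∧ (R ∨ R))) → ¬P): β-rule — branch into ¬((¬R → ¬Q) ↔ (R ∧ (R ∨ R)))  //  ¬P.
      branch 2.1 (add ¬((¬R → ¬Q) ↔ (R ∧ (R ∨ R)))):
        ¬((¬R → ¬Q) ↔ (R ∧ (R ∨ R))): β-rule — branch into (¬R → ¬Q), ¬(R ∧ (R ∨ R))  //  ¬(¬R → ¬Q), (R ∧ (R ∨ R)).
          branch 2.1.1 (add (¬R → ¬Q), ¬(R ∧ (R ∨ R))):
            (¬R → ¬Q): β-rule — branch into ¬¬R  //  ¬Q.
              branch 2.1.1.1 (add ¬¬R):
                ¬(R ∧ (R ∨ R)): β-rule — branch into ¬R  //  ¬(R ∨ R).
                  branch 2.1.1.1.1 (add ¬R):
                    × closes — contains both R and ¬R.
                  branch 2.1.1.1.2 (add ¬(R ∨ R)):
                    ¬(R ∨ R): α-rule — add ¬R, ¬R.
                    × closes — contains both R and ¬R.
              branch 2.1.1.2 (add ¬Q):
                ¬(R ∧ (R ∨ R)): β-rule — branch into ¬R  //  ¬(R ∨ R).
                  branch 2.1.1.2.1 (add ¬R):
                    ○ open, literals {Q=0, R=0}.
                  branch 2.1.1.2.2 (add ¬(R ∨ R)):
                    ¬(R ∨ R): α-rule — add ¬R, ¬R.
                    ○ open, literals {Q=0, R=0}.
          branch 2.1.2 (add ¬(¬R → ¬Q), (R ∧ (R ∨ R))):
            ¬(¬R → ¬Q): α-rule — add ¬R, ¬¬Q.
            (R ∧ (R ∨ R)): α-rule — add R, (R ∨ R).
            × closes — contains both R and ¬R.
      branch 2.2 (add ¬P):
        ○ open, literals {P=0}.
6 branches closed, 8 open.
Each open branch fixes some atoms; the unmentioned ones are free. Counting distinct full assignments: branch {P=1, Q=0, R=0} (none free) contributes 1 new; branch {P=1, Q=1, R=1} (none free) contributes 1 new; branch {P=0, Q=1, R=0} (none free) contributes 1 new; branch {P=0, R=0} (Q) contributes 1 new; branch {P=0, R=0} (Q) contributes 0 new; branch {Q=0, R=0} (P) contributes 0 new; branch {Q=0, R=0} (P) contributes 0 new; branch {P=0} (Q, R) contributes 2 new. Total: 6.

6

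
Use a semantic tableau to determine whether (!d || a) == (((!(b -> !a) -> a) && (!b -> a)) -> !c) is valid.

Not valid

Assume the negation and expand:
Initial set: {!((!d || a) == (((!(b -> !a) -> a) && (!b -> a)) -> !c))}.
!((!d || a) == (((!(b -> !a) -> a) && (!b -> a)) -> !c)): β-rule — branch into (!d || a), !(((!(b -> !a) -> a) && (!b -> a)) -> !c)  //  !(!d || a), (((!(b -> !a) -> a) && (!b -> a)) -> !c).
  branch 1 (add (!d || a), !(((!(b -> !a) -> a) && (!b -> a)) -> !c)):
    !(((!(b -> !a) -> a) && (!b -> a)) -> !c): α-rule — add ((!(b -> !a) -> a) && (!b -> a)), !!c.
    ((!(b -> !a) -> a) && (!b -> a)): α-rule — add (!(b -> !a) -> a), (!b -> a).
    (!d || a): β-rule — branch into !d  //  a.
      branch 1.1 (add !d):
        (!(b -> !a) -> a): β-rule — branch into !!(b -> !a)  //  a.
          branch 1.1.1 (add !!(b -> !a)):
            (!b -> a): β-rule — branch into !!b  //  a.
              branch 1.1.1.1 (add !!b):
                !!(b -> !a): β-rule — branch into !b  //  !a.
                  branch 1.1.1.1.1 (add !b):
                    × closes — contains both b and !b.
                  branch 1.1.1.1.2 (add !a):
                    ○ open, literals {a=F, b=T, c=T, d=F}.
              branch 1.1.1.2 (add a):
                !!(b -> !a): β-rule — branch into !b  //  !a.
                  branch 1.1.1.2.1 (add !b):
                    ○ open, literals {a=T, b=F, c=T, d=F}.
                  branch 1.1.1.2.2 (add !a):
                    × closes — contains both a and !a.
          branch 1.1.2 (add a):
            (!b -> a): β-rule — branch into !!b  //  a.
              branch 1.1.2.1 (add !!b):
                ○ open, literals {a=T, b=T, c=T, d=F}.
              branch 1.1.2.2 (add a):
                ○ open, literals {a=T, c=T, d=F}.
      branch 1.2 (add a):
        (!(b -> !a) -> a): β-rule — branch into !!(b -> !a)  //  a.
          branch 1.2.1 (add !!(b -> !a)):
            (!b -> a): β-rule — branch into !!b  //  a.
              branch 1.2.1.1 (add !!b):
                !!(b -> !a): β-rule — branch into !b  //  !a.
                  branch 1.2.1.1.1 (add !b):
                    × closes — contains both b and !b.
                  branch 1.2.1.1.2 (add !a):
                    × closes — contains both a and !a.
              branch 1.2.1.2 (add a):
                !!(b -> !a): β-rule — branch into !b  //  !a.
                  branch 1.2.1.2.1 (add !b):
                    ○ open, literals {a=T, b=F, c=T}.
                  branch 1.2.1.2.2 (add !a):
                    × closes — contains both a and !a.
          branch 1.2.2 (add a):
            (!b -> a): β-rule — branch into !!b  //  a.
              branch 1.2.2.1 (add !!b):
                ○ open, literals {a=T, b=T, c=T}.
              branch 1.2.2.2 (add a):
                ○ open, literals {a=T, c=T}.
  branch 2 (add !(!d || a), (((!(b -> !a) -> a) && (!b -> a)) -> !c)):
    !(!d || a): α-rule — add !!d, !a.
    (((!(b -> !a) -> a) && (!b -> a)) -> !c): β-rule — branch into !((!(b -> !a) -> a) && (!b -> a))  //  !c.
      branch 2.1 (add !((!(b -> !a) -> a) && (!b -> a))):
        !((!(b -> !a) -> a) && (!b -> a)): β-rule — branch into !(!(b -> !a) -> a)  //  !(!b -> a).
          branch 2.1.1 (add !(!(b -> !a) -> a)):
            !(!(b -> !a) -> a): α-rule — add !(b -> !a), !a.
            !(b -> !a): α-rule — add b, !!a.
            × closes — contains both a and !a.
          branch 2.1.2 (add !(!b -> a)):
            !(!b -> a): α-rule — add !b, !a.
            ○ open, literals {a=F, b=F, d=T}.
      branch 2.2 (add !c):
        ○ open, literals {a=F, c=F, d=T}.
6 branches closed, 9 open.
An open branch gives a countermodel: a=F, b=T, c=T, d=F (unmentioned atoms arbitrary); under it the original formula is false.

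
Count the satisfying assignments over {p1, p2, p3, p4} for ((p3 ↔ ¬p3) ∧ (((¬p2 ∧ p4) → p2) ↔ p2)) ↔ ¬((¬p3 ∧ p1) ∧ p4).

2

Initial set: {(((p3 ↔ ¬p3) ∧ (((¬p2 ∧ p4) → p2) ↔ p2)) ↔ ¬((¬p3 ∧ p1) ∧ p4))}.
(((p3 ↔ ¬p3) ∧ (((¬p2 ∧ p4) → p2) ↔ p2)) ↔ ¬((¬p3 ∧ p1) ∧ p4)): β-rule — branch into ((p3 ↔ ¬p3) ∧ (((¬p2 ∧ p4) → p2) ↔ p2)), ¬((¬p3 ∧ p1) ∧ p4)  //  ¬((p3 ↔ ¬p3) ∧ (((¬p2 ∧ p4) → p2) ↔ p2)), ¬¬((¬p3 ∧ p1) ∧ p4).
  branch 1 (add ((p3 ↔ ¬p3) ∧ (((¬p2 ∧ p4) → p2) ↔ p2)), ¬((¬p3 ∧ p1) ∧ p4)):
    ((p3 ↔ ¬p3) ∧ (((¬p2 ∧ p4) → p2) ↔ p2)): α-rule — add (p3 ↔ ¬p3), (((¬p2 ∧ p4) → p2) ↔ p2).
    ¬((¬p3 ∧ p1) ∧ p4): β-rule — branch into ¬(¬p3 ∧ p1)  //  ¬p4.
      branch 1.1 (add ¬(¬p3 ∧ p1)):
        (p3 ↔ ¬p3): β-rule — branch into p3, ¬p3  //  ¬p3, ¬¬p3.
          branch 1.1.1 (add p3, ¬p3):
            × closes — contains both p3 and ¬p3.
          branch 1.1.2 (add ¬p3, ¬¬p3):
            × closes — contains both p3 and ¬p3.
      branch 1.2 (add ¬p4):
        (p3 ↔ ¬p3): β-rule — branch into p3, ¬p3  //  ¬p3, ¬¬p3.
          branch 1.2.1 (add p3, ¬p3):
            × closes — contains both p3 and ¬p3.
          branch 1.2.2 (add ¬p3, ¬¬p3):
            × closes — contains both p3 and ¬p3.
  branch 2 (add ¬((p3 ↔ ¬p3) ∧ (((¬p2 ∧ p4) → p2) ↔ p2)), ¬¬((¬p3 ∧ p1) ∧ p4)):
    ¬¬((¬p3 ∧ p1) ∧ p4): α-rule — add (¬p3 ∧ p1), p4.
    (¬p3 ∧ p1): α-rule — add ¬p3, p1.
    ¬((p3 ↔ ¬p3) ∧ (((¬p2 ∧ p4) → p2) ↔ p2)): β-rule — branch into ¬(p3 ↔ ¬p3)  //  ¬(((¬p2 ∧ p4) → p2) ↔ p2).
      branch 2.1 (add ¬(p3 ↔ ¬p3)):
        ¬(p3 ↔ ¬p3): β-rule — branch into p3, ¬¬p3  //  ¬p3, ¬p3.
          branch 2.1.1 (add p3, ¬¬p3):
            × closes — contains both p3 and ¬p3.
          branch 2.1.2 (add ¬p3, ¬p3):
            ○ open, literals {p1=true, p3=false, p4=true}.
      branch 2.2 (add ¬(((¬p2 ∧ p4) → p2) ↔ p2)):
        ¬(((¬p2 ∧ p4) → p2) ↔ p2): β-rule — branch into ((¬p2 ∧ p4) → p2), ¬p2  //  ¬((¬p2 ∧ p4) → p2), p2.
          branch 2.2.1 (add ((¬p2 ∧ p4) → p2), ¬p2):
            ((¬p2 ∧ p4) → p2): β-rule — branch into ¬(¬p2 ∧ p4)  //  p2.
              branch 2.2.1.1 (add ¬(¬p2 ∧ p4)):
                ¬(¬p2 ∧ p4): β-rule — branch into ¬¬p2  //  ¬p4.
                  branch 2.2.1.1.1 (add ¬¬p2):
                    × closes — contains both p2 and ¬p2.
                  branch 2.2.1.1.2 (add ¬p4):
                    × closes — contains both p4 and ¬p4.
              branch 2.2.1.2 (add p2):
                × closes — contains both p2 and ¬p2.
          branch 2.2.2 (add ¬((¬p2 ∧ p4) → p2), p2):
            ¬((¬p2 ∧ p4) → p2): α-rule — add (¬p2 ∧ p4), ¬p2.
            × closes — contains both p2 and ¬p2.
9 branches closed, 1 open.
Each open branch fixes some atoms; the unmentioned ones are free. Counting distinct full assignments: branch {p1=true, p3=false, p4=true} (p2) contributes 2 new. Total: 2.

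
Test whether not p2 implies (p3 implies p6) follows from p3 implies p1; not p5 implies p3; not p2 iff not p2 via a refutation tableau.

No

Initial set: {(p3 implies p1); (not p5 implies p3); (not p2 iff not p2); not (not p2 implies (p3 implies p6))}.
not (not p2 implies (p3 implies p6)): α-rule — add not p2, not (p3 implies p6).
not (p3 implies p6): α-rule — add p3, not p6.
(p3 implies p1): β-rule — branch into not p3  //  p1.
  branch 1 (add not p3):
    × closes — contains both p3 and not p3.
  branch 2 (add p1):
    (not p5 implies p3): β-rule — branch into not not p5  //  p3.
      branch 2.1 (add not not p5):
        (not p2 iff not p2): β-rule — branch into not p2, not p2  //  not not p2, not not p2.
          branch 2.1.1 (add not p2, not p2):
            ○ open, literals {p1=T, p2=F, p3=T, p5=T, p6=F}.
          branch 2.1.2 (add not not p2, not not p2):
            × closes — contains both p2 and not p2.
      branch 2.2 (add p3):
        (not p2 iff not p2): β-rule — branch into not p2, not p2  //  not not p2, not not p2.
          branch 2.2.1 (add not p2, not p2):
            ○ open, literals {p1=T, p2=F, p3=T, p6=F}.
          branch 2.2.2 (add not not p2, not not p2):
            × closes — contains both p2 and not p2.
3 branches closed, 2 open.
An open branch gives a countermodel: p1=T, p2=F, p3=T, p5=T, p6=F (unmentioned atoms arbitrary); the premises hold there but the conclusion fails.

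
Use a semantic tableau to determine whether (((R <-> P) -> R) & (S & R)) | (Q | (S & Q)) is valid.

Assume the negation and expand:
Initial set: {~((((R <-> P) -> R) & (S & R)) | (Q | (S & Q)))}.
~((((R <-> P) -> R) & (S & R)) | (Q | (S & Q))): α-rule — add ~(((R <-> P) -> R) & (S & R)), ~(Q | (S & Q)).
~(Q | (S & Q)): α-rule — add ~Q, ~(S & Q).
~(((R <-> P) -> R) & (S & R)): β-rule — branch into ~((R <-> P) -> R)  //  ~(S & R).
  branch 1 (add ~((R <-> P) -> R)):
    ~((R <-> P) -> R): α-rule — add (R <-> P), ~R.
    ~(S & Q): β-rule — branch into ~S  //  ~Q.
      branch 1.1 (add ~S):
        (R <-> P): β-rule — branch into R, P  //  ~R, ~P.
          branch 1.1.1 (add R, P):
            × closes — contains both R and ~R.
          branch 1.1.2 (add ~R, ~P):
            ○ open, literals {P=false, Q=false, R=false, S=false}.
      branch 1.2 (add ~Q):
        (R <-> P): β-rule — branch into R, P  //  ~R, ~P.
          branch 1.2.1 (add R, P):
            × closes — contains both R and ~R.
          branch 1.2.2 (add ~R, ~P):
            ○ open, literals {P=false, Q=false, R=false}.
  branch 2 (add ~(S & R)):
    ~(S & Q): β-rule — branch into ~S  //  ~Q.
      branch 2.1 (add ~S):
        ~(S & R): β-rule — branch into ~S  //  ~R.
          branch 2.1.1 (add ~S):
            ○ open, literals {Q=false, S=false}.
          branch 2.1.2 (add ~R):
            ○ open, literals {Q=false, R=false, S=false}.
      branch 2.2 (add ~Q):
        ~(S & R): β-rule — branch into ~S  //  ~R.
          branch 2.2.1 (add ~S):
            ○ open, literals {Q=false, S=false}.
          branch 2.2.2 (add ~R):
            ○ open, literals {Q=false, R=false}.
2 branches closed, 6 open.
An open branch gives a countermodel: P=false, Q=false, R=false, S=false (unmentioned atoms arbitrary); under it the original formula is false.

Not valid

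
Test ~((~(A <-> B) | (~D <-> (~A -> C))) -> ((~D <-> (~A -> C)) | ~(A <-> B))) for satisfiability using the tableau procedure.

Unsatisfiable

Initial set: {~((~(A <-> B) | (~D <-> (~A -> C))) -> ((~D <-> (~A -> C)) | ~(A <-> B)))}.
~((~(A <-> B) | (~D <-> (~A -> C))) -> ((~D <-> (~A -> C)) | ~(A <-> B))): α-rule — add (~(A <-> B) | (~D <-> (~A -> C))), ~((~D <-> (~A -> C)) | ~(A <-> B)).
~((~D <-> (~A -> C)) | ~(A <-> B)): α-rule — add ~(~D <-> (~A -> C)), ~~(A <-> B).
(~(A <-> B) | (~D <-> (~A -> C))): β-rule — branch into ~(A <-> B)  //  (~D <-> (~A -> C)).
  branch 1 (add ~(A <-> B)):
    ~(~D <-> (~A -> C)): β-rule — branch into ~D, ~(~A -> C)  //  ~~D, (~A -> C).
      branch 1.1 (add ~D, ~(~A -> C)):
        ~(~A -> C): α-rule — add ~A, ~C.
        ~~(A <-> B): β-rule — branch into A, B  //  ~A, ~B.
          branch 1.1.1 (add A, B):
            × closes — contains both A and ~A.
          branch 1.1.2 (add ~A, ~B):
            ~(A <-> B): β-rule — branch into A, ~B  //  ~A, B.
              branch 1.1.2.1 (add A, ~B):
                × closes — contains both A and ~A.
              branch 1.1.2.2 (add ~A, B):
                × closes — contains both B and ~B.
      branch 1.2 (add ~~D, (~A -> C)):
        ~~(A <-> B): β-rule — branch into A, B  //  ~A, ~B.
          branch 1.2.1 (add A, B):
            ~(A <-> B): β-rule — branch into A, ~B  //  ~A, B.
              branch 1.2.1.1 (add A, ~B):
                × closes — contains both B and ~B.
              branch 1.2.1.2 (add ~A, B):
                × closes — contains both A and ~A.
          branch 1.2.2 (add ~A, ~B):
            ~(A <-> B): β-rule — branch into A, ~B  //  ~A, B.
              branch 1.2.2.1 (add A, ~B):
                × closes — contains both A and ~A.
              branch 1.2.2.2 (add ~A, B):
                × closes — contains both B and ~B.
  branch 2 (add (~D <-> (~A -> C))):
    ~(~D <-> (~A -> C)): β-rule — branch into ~D, ~(~A -> C)  //  ~~D, (~A -> C).
      branch 2.1 (add ~D, ~(~A -> C)):
        ~(~A -> C): α-rule — add ~A, ~C.
        ~~(A <-> B): β-rule — branch into A, B  //  ~A, ~B.
          branch 2.1.1 (add A, B):
            × closes — contains both A and ~A.
          branch 2.1.2 (add ~A, ~B):
            (~D <-> (~A -> C)): β-rule — branch into ~D, (~A -> C)  //  ~~D, ~(~A -> C).
              branch 2.1.2.1 (add ~D, (~A -> C)):
                (~A -> C): β-rule — branch into ~~A  //  C.
                  branch 2.1.2.1.1 (add ~~A):
                    × closes — contains both A and ~A.
                  branch 2.1.2.1.2 (add C):
                    × closes — contains both C and ~C.
              branch 2.1.2.2 (add ~~D, ~(~A -> C)):
                × closes — contains both D and ~D.
      branch 2.2 (add ~~D, (~A -> C)):
        ~~(A <-> B): β-rule — branch into A, B  //  ~A, ~B.
          branch 2.2.1 (add A, B):
            (~D <-> (~A -> C)): β-rule — branch into ~D, (~A -> C)  //  ~~D, ~(~A -> C).
              branch 2.2.1.1 (add ~D, (~A -> C)):
                × closes — contains both D and ~D.
              branch 2.2.1.2 (add ~~D, ~(~A -> C)):
                ~(~A -> C): α-rule — add ~A, ~C.
                × closes — contains both A and ~A.
          branch 2.2.2 (add ~A, ~B):
            (~D <-> (~A -> C)): β-rule — branch into ~D, (~A -> C)  //  ~~D, ~(~A -> C).
              branch 2.2.2.1 (add ~D, (~A -> C)):
                × closes — contains both D and ~D.
              branch 2.2.2.2 (add ~~D, ~(~A -> C)):
                ~(~A -> C): α-rule — add ~A, ~C.
                (~A -> C): β-rule — branch into ~~A  //  C.
                  branch 2.2.2.2.1 (add ~~A):
                    × closes — contains both A and ~A.
                  branch 2.2.2.2.2 (add C):
                    × closes — contains both C and ~C.
All 16 branches close.
Every branch closed; the formula is unsatisfiable.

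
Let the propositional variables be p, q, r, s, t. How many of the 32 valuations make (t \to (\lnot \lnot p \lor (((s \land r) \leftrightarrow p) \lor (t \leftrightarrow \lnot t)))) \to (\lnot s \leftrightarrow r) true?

Initial set: {T ((t \to (\lnot \lnot p \lor (((s \land r) \leftrightarrow p) \lor (t \leftrightarrow \lnot t)))) \to (\lnot s \leftrightarrow r))}.
T ((t \to (\lnot \lnot p \lor (((s \land r) \leftrightarrow p) \lor (t \leftrightarrow \lnot t)))) \to (\lnot s \leftrightarrow r)): β-rule — branch into F (t \to (\lnot \lnot p \lor (((s \land r) \leftrightarrow p) \lor (t \leftrightarrow \lnot t))))  //  T (\lnot s \leftrightarrow r).
  branch 1 (add F (t \to (\lnot \lnot p \lor (((s \land r) \leftrightarrow p) \lor (t \leftrightarrow \lnot t))))):
    F (t \to (\lnot \lnot p \lor (((s \land r) \leftrightarrow p) \lor (t \leftrightarrow \lnot t)))): α-rule — add T t, F (\lnot \lnot p \lor (((s \land r) \leftrightarrow p) \lor (t \leftrightarrow \lnot t))).
    F (\lnot \lnot p \lor (((s \land r) \leftrightarrow p) \lor (t \leftrightarrow \lnot t))): α-rule — add F \lnot \lnot p, F (((s \land r) \leftrightarrow p) \lor (t \leftrightarrow \lnot t)).
    F \lnot \lnot p: drop double negation, giving F p.
    F (((s \land r) \leftrightarrow p) \lor (t \leftrightarrow \lnot t)): α-rule — add F ((s \land r) \leftrightarrow p), F (t \leftrightarrow \lnot t).
    F ((s \land r) \leftrightarrow p): β-rule — branch into T (s \land r), F p  //  F (s \land r), T p.
      branch 1.1 (add T (s \land r), F p):
        T (s \land r): α-rule — add T s, T r.
        F (t \leftrightarrow \lnot t): β-rule — branch into T t, F \lnot t  //  F t, T \lnot t.
          branch 1.1.1 (add T t, F \lnot t):
            ○ open, literals {p=false, r=true, s=true, t=true}.
          branch 1.1.2 (add F t, T \lnot t):
            × closes — contains both t and \lnot t.
      branch 1.2 (add F (s \land r), T p):
        × closes — contains both p and \lnot p.
  branch 2 (add T (\lnot s \leftrightarrow r)):
    T (\lnot s \leftrightarrow r): β-rule — branch into T \lnot s, T r  //  F \lnot s, F r.
      branch 2.1 (add T \lnot s, T r):
        ○ open, literals {r=true, s=false}.
      branch 2.2 (add F \lnot s, F r):
        ○ open, literals {r=false, s=true}.
2 branches closed, 3 open.
Each open branch fixes some atoms; the unmentioned ones are free. Counting distinct full assignments: branch {p=false, r=true, s=true, t=true} (q) contributes 2 new; branch {r=true, s=false} (p, q, t) contributes 8 new; branch {r=false, s=true} (p, q, t) contributes 8 new. Total: 18.

18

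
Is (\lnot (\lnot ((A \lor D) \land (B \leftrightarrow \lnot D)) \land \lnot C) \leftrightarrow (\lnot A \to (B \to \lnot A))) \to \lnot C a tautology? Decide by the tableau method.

Assume the negation and expand:
Initial set: {\lnot ((\lnot (\lnot ((A \lor D) \land (B \leftrightarrow \lnot D)) \land \lnot C) \leftrightarrow (\lnot A \to (B \to \lnot A))) \to \lnot C)}.
\lnot ((\lnot (\lnot ((A \lor D) \land (B \leftrightarrow \lnot D)) \land \lnot C) \leftrightarrow (\lnot A \to (B \to \lnot A))) \to \lnot C): α-rule — add (\lnot (\lnot ((A \lor D) \land (B \leftrightarrow \lnot D)) \land \lnot C) \leftrightarrow (\lnot A \to (B \to \lnot A))), \lnot \lnot C.
(\lnot (\lnot ((A \lor D) \land (B \leftrightarrow \lnot D)) \land \lnot C) \leftrightarrow (\lnot A \to (B \to \lnot A))): β-rule — branch into \lnot (\lnot ((A \lor D) \land (B \leftrightarrow \lnot D)) \land \lnot C), (\lnot A \to (B \to \lnot A))  //  \lnot \lnot (\lnot ((A \lor D) \land (B \leftrightarrow \lnot D)) \land \lnot C), \lnot (\lnot A \to (B \to \lnot A)).
  branch 1 (add \lnot (\lnot ((A \lor D) \land (B \leftrightarrow \lnot D)) \land \lnot C), (\lnot A \to (B \to \lnot A))):
    \lnot (\lnot ((A \lor D) \land (B \leftrightarrow \lnot D)) \land \lnot C): β-rule — branch into \lnot \lnot ((A \lor D) \land (B \leftrightarrow \lnot D))  //  \lnot \lnot C.
      branch 1.1 (add \lnot \lnot ((A \lor D) \land (B \leftrightarrow \lnot D))):
        \lnot \lnot ((A \lor D) \land (B \leftrightarrow \lnot D)): α-rule — add (A \lor D), (B \leftrightarrow \lnot D).
        (\lnot A \to (B \to \lnot A)): β-rule — branch into \lnot \lnot A  //  (B \to \lnot A).
          branch 1.1.1 (add \lnot \lnot A):
            (A \lor D): β-rule — branch into A  //  D.
              branch 1.1.1.1 (add A):
                (B \leftrightarrow \lnot D): β-rule — branch into B, \lnot D  //  \lnot B, \lnot \lnot D.
                  branch 1.1.1.1.1 (add B, \lnot D):
                    ○ open, literals {A=T, B=T, C=T, D=F}.
                  branch 1.1.1.1.2 (add \lnot B, \lnot \lnot D):
                    ○ open, literals {A=T, B=F, C=T, D=T}.
              branch 1.1.1.2 (add D):
                (B \leftrightarrow \lnot D): β-rule — branch into B, \lnot D  //  \lnot B, \lnot \lnot D.
                  branch 1.1.1.2.1 (add B, \lnot D):
                    × closes — contains both D and \lnot D.
                  branch 1.1.1.2.2 (add \lnot B, \lnot \lnot D):
                    ○ open, literals {A=T, B=F, C=T, D=T}.
          branch 1.1.2 (add (B \to \lnot A)):
            (A \lor D): β-rule — branch into A  //  D.
              branch 1.1.2.1 (add A):
                (B \leftrightarrow \lnot D): β-rule — branch into B, \lnot D  //  \lnot B, \lnot \lnot D.
                  branch 1.1.2.1.1 (add B, \lnot D):
                    (B \to \lnot A): β-rule — branch into \lnot B  //  \lnot A.
                      branch 1.1.2.1.1.1 (add \lnot B):
                        × closes — contains both B and \lnot B.
                      branch 1.1.2.1.1.2 (add \lnot A):
                        × closes — contains both A and \lnot A.
                  branch 1.1.2.1.2 (add \lnot B, \lnot \lnot D):
                    (B \to \lnot A): β-rule — branch into \lnot B  //  \lnot A.
                      branch 1.1.2.1.2.1 (add \lnot B):
                        ○ open, literals {A=T, B=F, C=T, D=T}.
                      branch 1.1.2.1.2.2 (add \lnot A):
                        × closes — contains both A and \lnot A.
              branch 1.1.2.2 (add D):
                (B \leftrightarrow \lnot D): β-rule — branch into B, \lnot D  //  \lnot B, \lnot \lnot D.
                  branch 1.1.2.2.1 (add B, \lnot D):
                    × closes — contains both D and \lnot D.
                  branch 1.1.2.2.2 (add \lnot B, \lnot \lnot D):
                    (B \to \lnot A): β-rule — branch into \lnot B  //  \lnot A.
                      branch 1.1.2.2.2.1 (add \lnot B):
                        ○ open, literals {B=F, C=T, D=T}.
                      branch 1.1.2.2.2.2 (add \lnot A):
                        ○ open, literals {A=F, B=F, C=T, D=T}.
      branch 1.2 (add \lnot \lnot C):
        (\lnot A \to (B \to \lnot A)): β-rule — branch into \lnot \lnot A  //  (B \to \lnot A).
          branch 1.2.1 (add \lnot \lnot A):
            ○ open, literals {A=T, C=T}.
          branch 1.2.2 (add (B \to \lnot A)):
            (B \to \lnot A): β-rule — branch into \lnot B  //  \lnot A.
              branch 1.2.2.1 (add \lnot B):
                ○ open, literals {B=F, C=T}.
              branch 1.2.2.2 (add \lnot A):
                ○ open, literals {A=F, C=T}.
  branch 2 (add \lnot \lnot (\lnot ((A \lor D) \land (B \leftrightarrow \lnot D)) \land \lnot C), \lnot (\lnot A \to (B \to \lnot A))):
    \lnot \lnot (\lnot ((A \lor D) \land (B \leftrightarrow \lnot D)) \land \lnot C): α-rule — add \lnot ((A \lor D) \land (B \leftrightarrow \lnot D)), \lnot C.
    × closes — contains both C and \lnot C.
6 branches closed, 9 open.
An open branch gives a countermodel: A=T, B=T, C=T, D=F (unmentioned atoms arbitrary); under it the original formula is false.

Not valid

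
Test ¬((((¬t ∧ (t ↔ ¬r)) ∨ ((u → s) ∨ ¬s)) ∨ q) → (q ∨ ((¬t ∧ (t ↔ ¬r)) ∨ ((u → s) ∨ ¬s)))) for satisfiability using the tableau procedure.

Unsatisfiable

Initial set: {T ¬((((¬t ∧ (t ↔ ¬r)) ∨ ((u → s) ∨ ¬s)) ∨ q) → (q ∨ ((¬t ∧ (t ↔ ¬r)) ∨ ((u → s) ∨ ¬s))))}.
T ¬((((¬t ∧ (t ↔ ¬r)) ∨ ((u → s) ∨ ¬s)) ∨ q) → (q ∨ ((¬t ∧ (t ↔ ¬r)) ∨ ((u → s) ∨ ¬s)))): α-rule — add T (((¬t ∧ (t ↔ ¬r)) ∨ ((u → s) ∨ ¬s)) ∨ q), F (q ∨ ((¬t ∧ (t ↔ ¬r)) ∨ ((u → s) ∨ ¬s))).
F (q ∨ ((¬t ∧ (t ↔ ¬r)) ∨ ((u → s) ∨ ¬s))): α-rule — add F q, F ((¬t ∧ (t ↔ ¬r)) ∨ ((u → s) ∨ ¬s)).
F ((¬t ∧ (t ↔ ¬r)) ∨ ((u → s) ∨ ¬s)): α-rule — add F (¬t ∧ (t ↔ ¬r)), F ((u → s) ∨ ¬s).
F ((u → s) ∨ ¬s): α-rule — add F (u → s), F ¬s.
F (u → s): α-rule — add T u, F s.
× closes — contains both s and ¬s.
All 1 branch closes.
Every branch closed; the formula is unsatisfiable.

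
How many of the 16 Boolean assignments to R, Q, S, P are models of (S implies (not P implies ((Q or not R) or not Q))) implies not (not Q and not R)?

Initial set: {((S implies (not P implies ((Q or not R) or not Q))) implies not (not Q and not R))}.
((S implies (not P implies ((Q or not R) or not Q))) implies not (not Q and not R)): β-rule — branch into not (S implies (not P implies ((Q or not R) or not Q)))  //  not (not Q and not R).
  branch 1 (add not (S implies (not P implies ((Q or not R) or not Q)))):
    not (S implies (not P implies ((Q or not R) or not Q))): α-rule — add S, not (not P implies ((Q or not R) or not Q)).
    not (not P implies ((Q or not R) or not Q)): α-rule — add not P, not ((Q or not R) or not Q).
    not ((Q or not R) or not Q): α-rule — add not (Q or not R), not not Q.
    not (Q or not R): α-rule — add not Q, not not R.
    × closes — contains both Q and not Q.
  branch 2 (add not (not Q and not R)):
    not (not Q and not R): β-rule — branch into not not Q  //  not not R.
      branch 2.1 (add not not Q):
        ○ open, literals {Q=T}.
      branch 2.2 (add not not R):
        ○ open, literals {R=T}.
1 branch closed, 2 open.
Each open branch fixes some atoms; the unmentioned ones are free. Counting distinct full assignments: branch {Q=T} (R, S, P) contributes 8 new; branch {R=T} (Q, S, P) contributes 4 new. Total: 12.

12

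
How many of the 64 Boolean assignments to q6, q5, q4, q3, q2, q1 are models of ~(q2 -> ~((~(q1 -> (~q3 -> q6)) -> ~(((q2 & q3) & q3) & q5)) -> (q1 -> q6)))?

Initial set: {~(q2 -> ~((~(q1 -> (~q3 -> q6)) -> ~(((q2 & q3) & q3) & q5)) -> (q1 -> q6)))}.
~(q2 -> ~((~(q1 -> (~q3 -> q6)) -> ~(((q2 & q3) & q3) & q5)) -> (q1 -> q6))): α-rule — add q2, ~~((~(q1 -> (~q3 -> q6)) -> ~(((q2 & q3) & q3) & q5)) -> (q1 -> q6)).
~~((~(q1 -> (~q3 -> q6)) -> ~(((q2 & q3) & q3) & q5)) -> (q1 -> q6)): β-rule — branch into ~(~(q1 -> (~q3 -> q6)) -> ~(((q2 & q3) & q3) & q5))  //  (q1 -> q6).
  branch 1 (add ~(~(q1 -> (~q3 -> q6)) -> ~(((q2 & q3) & q3) & q5))):
    ~(~(q1 -> (~q3 -> q6)) -> ~(((q2 & q3) & q3) & q5)): α-rule — add ~(q1 -> (~q3 -> q6)), ~~(((q2 & q3) & q3) & q5).
    ~(q1 -> (~q3 -> q6)): α-rule — add q1, ~(~q3 -> q6).
    ~~(((q2 & q3) & q3) & q5): α-rule — add ((q2 & q3) & q3), q5.
    ~(~q3 -> q6): α-rule — add ~q3, ~q6.
    ((q2 & q3) & q3): α-rule — add (q2 & q3), q3.
    × closes — contains both q3 and ~q3.
  branch 2 (add (q1 -> q6)):
    (q1 -> q6): β-rule — branch into ~q1  //  q6.
      branch 2.1 (add ~q1):
        ○ open, literals {q1=F, q2=T}.
      branch 2.2 (add q6):
        ○ open, literals {q2=T, q6=T}.
1 branch closed, 2 open.
Each open branch fixes some atoms; the unmentioned ones are free. Counting distinct full assignments: branch {q1=F, q2=T} (q6, q5, q4, q3) contributes 16 new; branch {q2=T, q6=T} (q5, q4, q3, q1) contributes 8 new. Total: 24.

24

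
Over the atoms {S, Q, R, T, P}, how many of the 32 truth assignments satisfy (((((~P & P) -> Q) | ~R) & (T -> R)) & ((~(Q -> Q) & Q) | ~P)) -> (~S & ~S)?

Initial set: {T ((((((~P & P) -> Q) | ~R) & (T -> R)) & ((~(Q -> Q) & Q) | ~P)) -> (~S & ~S))}.
T ((((((~P & P) -> Q) | ~R) & (T -> R)) & ((~(Q -> Q) & Q) | ~P)) -> (~S & ~S)): β-rule — branch into F (((((~P & P) -> Q) | ~R) & (T -> R)) & ((~(Q -> Q) & Q) | ~P))  //  T (~S & ~S).
  branch 1 (add F (((((~P & P) -> Q) | ~R) & (T -> R)) & ((~(Q -> Q) & Q) | ~P))):
    F (((((~P & P) -> Q) | ~R) & (T -> R)) & ((~(Q -> Q) & Q) | ~P)): β-rule — branch into F ((((~P & P) -> Q) | ~R) & (T -> R))  //  F ((~(Q -> Q) & Q) | ~P).
      branch 1.1 (add F ((((~P & P) -> Q) | ~R) & (T -> R))):
        F ((((~P & P) -> Q) | ~R) & (T -> R)): β-rule — branch into F (((~P & P) -> Q) | ~R)  //  F (T -> R).
          branch 1.1.1 (add F (((~P & P) -> Q) | ~R)):
            F (((~P & P) -> Q) | ~R): α-rule — add F ((~P & P) -> Q), F ~R.
            F ((~P & P) -> Q): α-rule — add T (~P & P), F Q.
            T (~P & P): α-rule — add T ~P, T P.
            × closes — contains both P and ~P.
          branch 1.1.2 (add F (T -> R)):
            F (T -> R): α-rule — add T T, F R.
            ○ open, literals {R=F, T=T}.
      branch 1.2 (add F ((~(Q -> Q) & Q) | ~P)):
        F ((~(Q -> Q) & Q) | ~P): α-rule — add F (~(Q -> Q) & Q), F ~P.
        F (~(Q -> Q) & Q): β-rule — branch into F ~(Q -> Q)  //  F Q.
          branch 1.2.1 (add F ~(Q -> Q)):
            F ~(Q -> Q): β-rule — branch into F Q  //  T Q.
              branch 1.2.1.1 (add F Q):
                ○ open, literals {P=T, Q=F}.
              branch 1.2.1.2 (add T Q):
                ○ open, literals {P=T, Q=T}.
          branch 1.2.2 (add F Q):
            ○ open, literals {P=T, Q=F}.
  branch 2 (add T (~S & ~S)):
    T (~S & ~S): α-rule — add T ~S, T ~S.
    ○ open, literals {S=F}.
1 branch closed, 5 open.
Each open branch fixes some atoms; the unmentioned ones are free. Counting distinct full assignments: branch {R=F, T=T} (S, Q, P) contributes 8 new; branch {P=T, Q=F} (S, R, T) contributes 6 new; branch {P=T, Q=T} (S, R, T) contributes 6 new; branch {P=T, Q=F} (S, R, T) contributes 0 new; branch {S=F} (Q, R, T, P) contributes 6 new. Total: 26.

26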